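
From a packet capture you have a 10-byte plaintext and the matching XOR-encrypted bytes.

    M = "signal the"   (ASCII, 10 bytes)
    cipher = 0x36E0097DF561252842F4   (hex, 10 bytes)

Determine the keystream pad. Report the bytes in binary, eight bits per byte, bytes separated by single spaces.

01000101 10001001 01101110 00010011 10010100 00001101 00000101 01011100 00101010 10010001

Since cipher = M ⊕ pad, XORing both sides with M gives pad = M ⊕ cipher.
73 ⊕ 36 = 45
69 ⊕ e0 = 89
67 ⊕ 09 = 6e
6e ⊕ 7d = 13
61 ⊕ f5 = 94
6c ⊕ 61 = 0d
20 ⊕ 25 = 05
74 ⊕ 28 = 5c
68 ⊕ 42 = 2a
65 ⊕ f4 = 91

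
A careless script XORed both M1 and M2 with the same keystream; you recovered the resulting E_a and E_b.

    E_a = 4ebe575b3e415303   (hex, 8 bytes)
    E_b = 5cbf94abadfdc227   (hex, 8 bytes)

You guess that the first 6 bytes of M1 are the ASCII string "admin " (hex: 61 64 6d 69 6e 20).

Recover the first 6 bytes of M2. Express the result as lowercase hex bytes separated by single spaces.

First, E_a ⊕ E_b = (M1 ⊕ K) ⊕ (M2 ⊕ K) = M1 ⊕ M2, so the key drops out. Then M2 = (M1 ⊕ M2) ⊕ M1 over the first 6 bytes.
byte 0: (4e ⊕ 5c) ⊕ 61 = 12 ⊕ 61 = 73
byte 1: (be ⊕ bf) ⊕ 64 = 01 ⊕ 64 = 65
byte 2: (57 ⊕ 94) ⊕ 6d = c3 ⊕ 6d = ae
byte 3: (5b ⊕ ab) ⊕ 69 = f0 ⊕ 69 = 99
byte 4: (3e ⊕ ad) ⊕ 6e = 93 ⊕ 6e = fd
byte 5: (41 ⊕ fd) ⊕ 20 = bc ⊕ 20 = 9c

73 65 ae 99 fd 9c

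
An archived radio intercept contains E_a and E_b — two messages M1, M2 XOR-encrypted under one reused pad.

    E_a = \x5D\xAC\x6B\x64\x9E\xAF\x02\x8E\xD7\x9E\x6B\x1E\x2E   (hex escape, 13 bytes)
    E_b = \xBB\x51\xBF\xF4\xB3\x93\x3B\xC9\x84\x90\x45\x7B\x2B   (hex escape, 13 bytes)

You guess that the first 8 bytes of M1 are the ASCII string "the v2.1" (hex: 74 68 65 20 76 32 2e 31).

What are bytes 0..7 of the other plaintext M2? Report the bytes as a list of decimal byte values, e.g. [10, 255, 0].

First, E_a ⊕ E_b = (M1 ⊕ K) ⊕ (M2 ⊕ K) = M1 ⊕ M2, so the key drops out. Then M2 = (M1 ⊕ M2) ⊕ M1 over the first 8 bytes.
byte 0: (5d xor bb) xor 74 = e6 xor 74 = 92
byte 1: (ac xor 51) xor 68 = fd xor 68 = 95
byte 2: (6b xor bf) xor 65 = d4 xor 65 = b1
byte 3: (64 xor f4) xor 20 = 90 xor 20 = b0
byte 4: (9e xor b3) xor 76 = 2d xor 76 = 5b
byte 5: (af xor 93) xor 32 = 3c xor 32 = 0e
byte 6: (02 xor 3b) xor 2e = 39 xor 2e = 17
byte 7: (8e xor c9) xor 31 = 47 xor 31 = 76

[146, 149, 177, 176, 91, 14, 23, 118]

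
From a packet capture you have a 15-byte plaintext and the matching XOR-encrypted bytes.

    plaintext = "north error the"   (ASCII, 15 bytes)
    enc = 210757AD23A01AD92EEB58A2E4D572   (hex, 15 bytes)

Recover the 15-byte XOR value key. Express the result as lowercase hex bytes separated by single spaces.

Since enc = plaintext ⊕ key, XORing both sides with plaintext gives key = plaintext ⊕ enc.
6e xor 21 = 4f
6f xor 07 = 68
72 xor 57 = 25
74 xor ad = d9
68 xor 23 = 4b
20 xor a0 = 80
65 xor 1a = 7f
72 xor d9 = ab
72 xor 2e = 5c
6f xor eb = 84
72 xor 58 = 2a
20 xor a2 = 82
74 xor e4 = 90
68 xor d5 = bd
65 xor 72 = 17

4f 68 25 d9 4b 80 7f ab 5c 84 2a 82 90 bd 17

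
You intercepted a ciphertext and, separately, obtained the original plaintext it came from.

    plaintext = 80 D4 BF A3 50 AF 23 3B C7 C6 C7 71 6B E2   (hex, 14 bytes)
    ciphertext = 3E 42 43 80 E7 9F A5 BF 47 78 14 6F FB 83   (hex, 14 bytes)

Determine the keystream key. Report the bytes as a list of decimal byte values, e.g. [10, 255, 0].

[190, 150, 252, 35, 183, 48, 134, 132, 128, 190, 211, 30, 144, 97]

Since ciphertext = plaintext ⊕ key, XORing both sides with plaintext gives key = plaintext ⊕ ciphertext.
80 xor 3e = be
d4 xor 42 = 96
bf xor 43 = fc
a3 xor 80 = 23
50 xor e7 = b7
af xor 9f = 30
23 xor a5 = 86
3b xor bf = 84
c7 xor 47 = 80
c6 xor 78 = be
c7 xor 14 = d3
71 xor 6f = 1e
6b xor fb = 90
e2 xor 83 = 61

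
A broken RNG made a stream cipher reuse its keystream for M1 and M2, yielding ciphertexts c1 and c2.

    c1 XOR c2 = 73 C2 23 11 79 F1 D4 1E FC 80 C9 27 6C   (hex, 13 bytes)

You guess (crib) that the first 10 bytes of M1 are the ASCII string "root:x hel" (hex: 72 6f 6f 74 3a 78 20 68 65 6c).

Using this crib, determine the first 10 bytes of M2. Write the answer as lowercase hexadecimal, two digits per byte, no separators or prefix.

Since c1 ⊕ c2 = M1 ⊕ M2, XORing with the guessed M1 bytes yields the corresponding M2 bytes: M2 = (c1 ⊕ c2) ⊕ M1.
73 ⊕ 72 = 01
c2 ⊕ 6f = ad
23 ⊕ 6f = 4c
11 ⊕ 74 = 65
79 ⊕ 3a = 43
f1 ⊕ 78 = 89
d4 ⊕ 20 = f4
1e ⊕ 68 = 76
fc ⊕ 65 = 99
80 ⊕ 6c = ec

01ad4c654389f47699ec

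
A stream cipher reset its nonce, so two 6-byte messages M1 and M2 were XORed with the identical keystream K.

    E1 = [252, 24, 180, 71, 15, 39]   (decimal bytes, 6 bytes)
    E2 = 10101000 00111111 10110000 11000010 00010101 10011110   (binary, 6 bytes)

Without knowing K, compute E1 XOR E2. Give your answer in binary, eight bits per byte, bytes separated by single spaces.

01010100 00100111 00000100 10000101 00011010 10111001

E1 ⊕ E2 = (M1 ⊕ K) ⊕ (M2 ⊕ K) = M1 ⊕ M2 — the shared key cancels under XOR.
11111100 xor 10101000 = 01010100
00011000 xor 00111111 = 00100111
10110100 xor 10110000 = 00000100
01000111 xor 11000010 = 10000101
00001111 xor 00010101 = 00011010
00100111 xor 10011110 = 10111001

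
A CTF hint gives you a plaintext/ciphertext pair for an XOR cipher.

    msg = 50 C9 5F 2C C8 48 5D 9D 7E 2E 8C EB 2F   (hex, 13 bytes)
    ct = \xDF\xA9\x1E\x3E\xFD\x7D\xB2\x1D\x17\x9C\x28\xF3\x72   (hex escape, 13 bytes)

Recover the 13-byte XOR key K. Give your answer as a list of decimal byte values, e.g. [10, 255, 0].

[143, 96, 65, 18, 53, 53, 239, 128, 105, 178, 164, 24, 93]

Since ct = msg ⊕ K, XORing both sides with msg gives K = msg ⊕ ct.
byte 0:  80 ^ 223 = 143
byte 1: 201 ^ 169 =  96
byte 2:  95 ^  30 =  65
byte 3:  44 ^  62 =  18
byte 4: 200 ^ 253 =  53
byte 5:  72 ^ 125 =  53
byte 6:  93 ^ 178 = 239
byte 7: 157 ^  29 = 128
byte 8: 126 ^  23 = 105
byte 9:  46 ^ 156 = 178
byte 10: 140 ^  40 = 164
byte 11: 235 ^ 243 =  24
byte 12:  47 ^ 114 =  93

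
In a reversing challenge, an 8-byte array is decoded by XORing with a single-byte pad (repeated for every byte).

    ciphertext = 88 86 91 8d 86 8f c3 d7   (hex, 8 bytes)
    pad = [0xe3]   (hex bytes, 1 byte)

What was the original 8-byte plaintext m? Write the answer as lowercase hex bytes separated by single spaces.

6b 65 72 6e 65 6c 20 34

The 1-byte key repeats, so the effective keystream is e3 e3 e3 e3 e3 e3 e3 e3.
byte 0: 10001000 xor 11100011 = 01101011
byte 1: 10000110 xor 11100011 = 01100101
byte 2: 10010001 xor 11100011 = 01110010
byte 3: 10001101 xor 11100011 = 01101110
byte 4: 10000110 xor 11100011 = 01100101
byte 5: 10001111 xor 11100011 = 01101100
byte 6: 11000011 xor 11100011 = 00100000
byte 7: 11010111 xor 11100011 = 00110100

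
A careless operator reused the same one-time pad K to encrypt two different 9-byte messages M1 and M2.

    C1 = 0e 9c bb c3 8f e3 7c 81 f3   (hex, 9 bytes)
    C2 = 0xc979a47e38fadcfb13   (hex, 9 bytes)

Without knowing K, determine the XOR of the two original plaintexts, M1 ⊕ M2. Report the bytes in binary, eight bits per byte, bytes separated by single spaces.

11000111 11100101 00011111 10111101 10110111 00011001 10100000 01111010 11100000

C1 ⊕ C2 = (M1 ⊕ K) ⊕ (M2 ⊕ K) = M1 ⊕ M2 — the shared key cancels under XOR.
 14 xor 201 = 199
156 xor 121 = 229
187 xor 164 =  31
195 xor 126 = 189
143 xor  56 = 183
227 xor 250 =  25
124 xor 220 = 160
129 xor 251 = 122
243 xor  19 = 224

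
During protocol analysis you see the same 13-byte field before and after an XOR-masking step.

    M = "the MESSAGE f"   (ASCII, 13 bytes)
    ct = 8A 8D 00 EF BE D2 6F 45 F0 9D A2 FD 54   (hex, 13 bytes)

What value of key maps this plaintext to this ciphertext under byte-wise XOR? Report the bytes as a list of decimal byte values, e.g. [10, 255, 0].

[254, 229, 101, 207, 243, 151, 60, 22, 177, 218, 231, 221, 50]

Since ct = M ⊕ key, XORing both sides with M gives key = M ⊕ ct.
74 ⊕ 8a = fe
68 ⊕ 8d = e5
65 ⊕ 00 = 65
20 ⊕ ef = cf
4d ⊕ be = f3
45 ⊕ d2 = 97
53 ⊕ 6f = 3c
53 ⊕ 45 = 16
41 ⊕ f0 = b1
47 ⊕ 9d = da
45 ⊕ a2 = e7
20 ⊕ fd = dd
66 ⊕ 54 = 32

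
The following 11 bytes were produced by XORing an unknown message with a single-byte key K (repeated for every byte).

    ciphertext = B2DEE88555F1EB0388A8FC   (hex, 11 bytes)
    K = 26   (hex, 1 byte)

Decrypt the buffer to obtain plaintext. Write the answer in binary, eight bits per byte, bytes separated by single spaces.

10010100 11111000 11001110 10100011 01110011 11010111 11001101 00100101 10101110 10001110 11011010

The 1-byte key repeats, so the effective keystream is 26 26 26 26 26 26 26 26 26 26 26.
byte 0: 10110010 ⊕ 00100110 = 10010100
byte 1: 11011110 ⊕ 00100110 = 11111000
byte 2: 11101000 ⊕ 00100110 = 11001110
byte 3: 10000101 ⊕ 00100110 = 10100011
byte 4: 01010101 ⊕ 00100110 = 01110011
byte 5: 11110001 ⊕ 00100110 = 11010111
byte 6: 11101011 ⊕ 00100110 = 11001101
byte 7: 00000011 ⊕ 00100110 = 00100101
byte 8: 10001000 ⊕ 00100110 = 10101110
byte 9: 10101000 ⊕ 00100110 = 10001110
byte 10: 11111100 ⊕ 00100110 = 11011010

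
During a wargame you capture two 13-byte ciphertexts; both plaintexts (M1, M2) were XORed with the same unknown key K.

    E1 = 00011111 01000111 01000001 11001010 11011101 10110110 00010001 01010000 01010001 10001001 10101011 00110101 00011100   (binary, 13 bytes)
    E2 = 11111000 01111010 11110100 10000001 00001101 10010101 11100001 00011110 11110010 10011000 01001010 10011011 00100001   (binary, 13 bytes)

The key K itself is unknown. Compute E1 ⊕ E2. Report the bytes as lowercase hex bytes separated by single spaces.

e7 3d b5 4b d0 23 f0 4e a3 11 e1 ae 3d

E1 ⊕ E2 = (M1 ⊕ K) ⊕ (M2 ⊕ K) = M1 ⊕ M2 — the shared key cancels under XOR.
byte 0:  31 ⊕ 248 = 231
byte 1:  71 ⊕ 122 =  61
byte 2:  65 ⊕ 244 = 181
byte 3: 202 ⊕ 129 =  75
byte 4: 221 ⊕  13 = 208
byte 5: 182 ⊕ 149 =  35
byte 6:  17 ⊕ 225 = 240
byte 7:  80 ⊕  30 =  78
byte 8:  81 ⊕ 242 = 163
byte 9: 137 ⊕ 152 =  17
byte 10: 171 ⊕  74 = 225
byte 11:  53 ⊕ 155 = 174
byte 12:  28 ⊕  33 =  61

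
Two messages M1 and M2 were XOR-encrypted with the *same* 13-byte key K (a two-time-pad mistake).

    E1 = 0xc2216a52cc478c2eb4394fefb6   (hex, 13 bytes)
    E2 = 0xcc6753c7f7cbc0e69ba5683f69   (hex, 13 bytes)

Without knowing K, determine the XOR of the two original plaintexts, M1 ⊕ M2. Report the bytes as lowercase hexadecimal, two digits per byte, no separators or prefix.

0e4639953b8c4cc82f9c27d0df

E1 ⊕ E2 = (M1 ⊕ K) ⊕ (M2 ⊕ K) = M1 ⊕ M2 — the shared key cancels under XOR.
c2 xor cc = 0e
21 xor 67 = 46
6a xor 53 = 39
52 xor c7 = 95
cc xor f7 = 3b
47 xor cb = 8c
8c xor c0 = 4c
2e xor e6 = c8
b4 xor 9b = 2f
39 xor a5 = 9c
4f xor 68 = 27
ef xor 3f = d0
b6 xor 69 = df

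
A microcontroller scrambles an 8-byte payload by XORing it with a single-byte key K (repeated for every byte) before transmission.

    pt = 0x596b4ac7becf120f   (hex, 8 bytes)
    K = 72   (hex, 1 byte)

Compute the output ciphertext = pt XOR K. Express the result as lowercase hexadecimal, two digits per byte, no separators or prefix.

2b1938b5ccbd607d

The 1-byte key repeats, so the effective keystream is 72 72 72 72 72 72 72 72.
byte 0: 59 xor 72 = 2b
byte 1: 6b xor 72 = 19
byte 2: 4a xor 72 = 38
byte 3: c7 xor 72 = b5
byte 4: be xor 72 = cc
byte 5: cf xor 72 = bd
byte 6: 12 xor 72 = 60
byte 7: 0f xor 72 = 7d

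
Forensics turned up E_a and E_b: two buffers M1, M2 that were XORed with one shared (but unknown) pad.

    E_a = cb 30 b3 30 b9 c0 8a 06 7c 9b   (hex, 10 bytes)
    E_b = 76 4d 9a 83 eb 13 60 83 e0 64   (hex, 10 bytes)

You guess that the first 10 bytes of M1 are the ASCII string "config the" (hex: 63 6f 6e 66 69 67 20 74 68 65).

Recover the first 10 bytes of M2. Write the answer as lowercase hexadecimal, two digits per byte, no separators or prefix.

de1247d53bb4caf1f49a

First, E_a ⊕ E_b = (M1 ⊕ K) ⊕ (M2 ⊕ K) = M1 ⊕ M2, so the key drops out. Then M2 = (M1 ⊕ M2) ⊕ M1 over the first 10 bytes.
byte 0: (cb XOR 76) XOR 63 = bd XOR 63 = de
byte 1: (30 XOR 4d) XOR 6f = 7d XOR 6f = 12
byte 2: (b3 XOR 9a) XOR 6e = 29 XOR 6e = 47
byte 3: (30 XOR 83) XOR 66 = b3 XOR 66 = d5
byte 4: (b9 XOR eb) XOR 69 = 52 XOR 69 = 3b
byte 5: (c0 XOR 13) XOR 67 = d3 XOR 67 = b4
byte 6: (8a XOR 60) XOR 20 = ea XOR 20 = ca
byte 7: (06 XOR 83) XOR 74 = 85 XOR 74 = f1
byte 8: (7c XOR e0) XOR 68 = 9c XOR 68 = f4
byte 9: (9b XOR 64) XOR 65 = ff XOR 65 = 9a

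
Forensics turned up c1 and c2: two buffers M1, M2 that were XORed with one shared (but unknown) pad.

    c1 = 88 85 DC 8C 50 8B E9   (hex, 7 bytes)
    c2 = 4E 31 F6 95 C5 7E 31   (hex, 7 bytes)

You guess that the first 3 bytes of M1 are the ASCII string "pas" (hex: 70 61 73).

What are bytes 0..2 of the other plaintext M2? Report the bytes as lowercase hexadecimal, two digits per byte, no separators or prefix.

b6d559

First, c1 ⊕ c2 = (M1 ⊕ K) ⊕ (M2 ⊕ K) = M1 ⊕ M2, so the key drops out. Then M2 = (M1 ⊕ M2) ⊕ M1 over the first 3 bytes.
byte 0: (88 ^ 4e) ^ 70 = c6 ^ 70 = b6
byte 1: (85 ^ 31) ^ 61 = b4 ^ 61 = d5
byte 2: (dc ^ f6) ^ 73 = 2a ^ 73 = 59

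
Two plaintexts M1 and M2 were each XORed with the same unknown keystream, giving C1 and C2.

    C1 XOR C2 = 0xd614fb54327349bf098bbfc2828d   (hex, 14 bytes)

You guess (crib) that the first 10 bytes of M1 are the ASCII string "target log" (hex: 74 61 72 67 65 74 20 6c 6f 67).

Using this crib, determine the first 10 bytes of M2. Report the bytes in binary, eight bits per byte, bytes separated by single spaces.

10100010 01110101 10001001 00110011 01010111 00000111 01101001 11010011 01100110 11101100

Since C1 ⊕ C2 = M1 ⊕ M2, XORing with the guessed M1 bytes yields the corresponding M2 bytes: M2 = (C1 ⊕ C2) ⊕ M1.
d6 ^ 74 = a2
14 ^ 61 = 75
fb ^ 72 = 89
54 ^ 67 = 33
32 ^ 65 = 57
73 ^ 74 = 07
49 ^ 20 = 69
bf ^ 6c = d3
09 ^ 6f = 66
8b ^ 67 = ec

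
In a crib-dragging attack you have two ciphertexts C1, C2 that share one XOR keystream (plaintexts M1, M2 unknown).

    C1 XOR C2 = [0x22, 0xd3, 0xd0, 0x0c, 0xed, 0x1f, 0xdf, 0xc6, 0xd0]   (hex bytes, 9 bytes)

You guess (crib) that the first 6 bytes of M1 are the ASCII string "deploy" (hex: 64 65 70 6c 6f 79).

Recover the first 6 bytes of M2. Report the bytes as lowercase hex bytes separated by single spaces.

Since C1 ⊕ C2 = M1 ⊕ M2, XORing with the guessed M1 bytes yields the corresponding M2 bytes: M2 = (C1 ⊕ C2) ⊕ M1.
22 ^ 64 = 46
d3 ^ 65 = b6
d0 ^ 70 = a0
0c ^ 6c = 60
ed ^ 6f = 82
1f ^ 79 = 66

46 b6 a0 60 82 66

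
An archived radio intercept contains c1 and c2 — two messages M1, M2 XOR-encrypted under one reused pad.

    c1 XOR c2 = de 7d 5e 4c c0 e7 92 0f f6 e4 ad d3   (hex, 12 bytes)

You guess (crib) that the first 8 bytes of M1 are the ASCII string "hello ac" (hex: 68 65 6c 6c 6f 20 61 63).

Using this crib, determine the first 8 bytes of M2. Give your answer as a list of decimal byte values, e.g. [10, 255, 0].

Since c1 ⊕ c2 = M1 ⊕ M2, XORing with the guessed M1 bytes yields the corresponding M2 bytes: M2 = (c1 ⊕ c2) ⊕ M1.
de XOR 68 = b6
7d XOR 65 = 18
5e XOR 6c = 32
4c XOR 6c = 20
c0 XOR 6f = af
e7 XOR 20 = c7
92 XOR 61 = f3
0f XOR 63 = 6c

[182, 24, 50, 32, 175, 199, 243, 108]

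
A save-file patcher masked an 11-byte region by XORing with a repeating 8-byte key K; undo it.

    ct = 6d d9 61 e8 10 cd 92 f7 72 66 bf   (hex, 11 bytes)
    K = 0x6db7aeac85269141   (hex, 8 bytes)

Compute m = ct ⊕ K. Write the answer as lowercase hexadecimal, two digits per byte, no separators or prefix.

The 8-byte key repeats, so the effective keystream is 6d b7 ae ac 85 26 91 41 6d b7 ae.
byte 0: 01101101 xor 01101101 = 00000000
byte 1: 11011001 xor 10110111 = 01101110
byte 2: 01100001 xor 10101110 = 11001111
byte 3: 11101000 xor 10101100 = 01000100
byte 4: 00010000 xor 10000101 = 10010101
byte 5: 11001101 xor 00100110 = 11101011
byte 6: 10010010 xor 10010001 = 00000011
byte 7: 11110111 xor 01000001 = 10110110
byte 8: 01110010 xor 01101101 = 00011111
byte 9: 01100110 xor 10110111 = 11010001
byte 10: 10111111 xor 10101110 = 00010001

006ecf4495eb03b61fd111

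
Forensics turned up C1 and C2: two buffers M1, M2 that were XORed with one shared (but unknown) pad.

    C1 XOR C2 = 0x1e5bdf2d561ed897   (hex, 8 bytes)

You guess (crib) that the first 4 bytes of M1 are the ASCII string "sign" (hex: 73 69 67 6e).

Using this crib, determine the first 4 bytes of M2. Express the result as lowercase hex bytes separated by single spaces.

Since C1 ⊕ C2 = M1 ⊕ M2, XORing with the guessed M1 bytes yields the corresponding M2 bytes: M2 = (C1 ⊕ C2) ⊕ M1.
byte 0: 1e XOR 73 = 6d
byte 1: 5b XOR 69 = 32
byte 2: df XOR 67 = b8
byte 3: 2d XOR 6e = 43

6d 32 b8 43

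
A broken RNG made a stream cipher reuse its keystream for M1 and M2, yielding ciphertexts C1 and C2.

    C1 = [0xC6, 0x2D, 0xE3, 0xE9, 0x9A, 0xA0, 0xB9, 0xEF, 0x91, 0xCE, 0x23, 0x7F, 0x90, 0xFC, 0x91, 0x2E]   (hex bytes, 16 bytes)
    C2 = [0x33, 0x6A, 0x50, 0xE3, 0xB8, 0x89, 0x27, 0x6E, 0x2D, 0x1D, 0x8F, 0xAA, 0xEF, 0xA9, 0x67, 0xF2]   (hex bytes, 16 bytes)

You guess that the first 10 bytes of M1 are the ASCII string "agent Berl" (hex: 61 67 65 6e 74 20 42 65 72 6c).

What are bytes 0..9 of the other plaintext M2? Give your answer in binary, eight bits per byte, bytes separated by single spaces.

First, C1 ⊕ C2 = (M1 ⊕ K) ⊕ (M2 ⊕ K) = M1 ⊕ M2, so the key drops out. Then M2 = (M1 ⊕ M2) ⊕ M1 over the first 10 bytes.
byte 0: (c6 ^ 33) ^ 61 = f5 ^ 61 = 94
byte 1: (2d ^ 6a) ^ 67 = 47 ^ 67 = 20
byte 2: (e3 ^ 50) ^ 65 = b3 ^ 65 = d6
byte 3: (e9 ^ e3) ^ 6e = 0a ^ 6e = 64
byte 4: (9a ^ b8) ^ 74 = 22 ^ 74 = 56
byte 5: (a0 ^ 89) ^ 20 = 29 ^ 20 = 09
byte 6: (b9 ^ 27) ^ 42 = 9e ^ 42 = dc
byte 7: (ef ^ 6e) ^ 65 = 81 ^ 65 = e4
byte 8: (91 ^ 2d) ^ 72 = bc ^ 72 = ce
byte 9: (ce ^ 1d) ^ 6c = d3 ^ 6c = bf

10010100 00100000 11010110 01100100 01010110 00001001 11011100 11100100 11001110 10111111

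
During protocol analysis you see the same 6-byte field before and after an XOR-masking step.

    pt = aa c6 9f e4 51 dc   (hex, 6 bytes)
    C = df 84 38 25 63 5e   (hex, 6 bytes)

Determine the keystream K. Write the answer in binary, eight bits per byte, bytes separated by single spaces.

01110101 01000010 10100111 11000001 00110010 10000010

Since C = pt ⊕ K, XORing both sides with pt gives K = pt ⊕ C.
170 ⊕ 223 = 117
198 ⊕ 132 =  66
159 ⊕  56 = 167
228 ⊕  37 = 193
 81 ⊕  99 =  50
220 ⊕  94 = 130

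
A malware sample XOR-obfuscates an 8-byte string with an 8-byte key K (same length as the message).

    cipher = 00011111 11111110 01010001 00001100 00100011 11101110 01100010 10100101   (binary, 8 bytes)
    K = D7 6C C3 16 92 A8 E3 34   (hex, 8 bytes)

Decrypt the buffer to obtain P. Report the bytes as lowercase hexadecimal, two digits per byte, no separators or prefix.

c892921ab1468191

1f xor d7 = c8
fe xor 6c = 92
51 xor c3 = 92
0c xor 16 = 1a
23 xor 92 = b1
ee xor a8 = 46
62 xor e3 = 81
a5 xor 34 = 91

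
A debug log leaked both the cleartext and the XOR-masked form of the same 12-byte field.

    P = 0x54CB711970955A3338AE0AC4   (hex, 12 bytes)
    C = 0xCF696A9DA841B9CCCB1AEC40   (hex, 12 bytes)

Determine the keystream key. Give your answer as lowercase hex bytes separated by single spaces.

9b a2 1b 84 d8 d4 e3 ff f3 b4 e6 84

Since C = P ⊕ key, XORing both sides with P gives key = P ⊕ C.
byte 0: 54 XOR cf = 9b
byte 1: cb XOR 69 = a2
byte 2: 71 XOR 6a = 1b
byte 3: 19 XOR 9d = 84
byte 4: 70 XOR a8 = d8
byte 5: 95 XOR 41 = d4
byte 6: 5a XOR b9 = e3
byte 7: 33 XOR cc = ff
byte 8: 38 XOR cb = f3
byte 9: ae XOR 1a = b4
byte 10: 0a XOR ec = e6
byte 11: c4 XOR 40 = 84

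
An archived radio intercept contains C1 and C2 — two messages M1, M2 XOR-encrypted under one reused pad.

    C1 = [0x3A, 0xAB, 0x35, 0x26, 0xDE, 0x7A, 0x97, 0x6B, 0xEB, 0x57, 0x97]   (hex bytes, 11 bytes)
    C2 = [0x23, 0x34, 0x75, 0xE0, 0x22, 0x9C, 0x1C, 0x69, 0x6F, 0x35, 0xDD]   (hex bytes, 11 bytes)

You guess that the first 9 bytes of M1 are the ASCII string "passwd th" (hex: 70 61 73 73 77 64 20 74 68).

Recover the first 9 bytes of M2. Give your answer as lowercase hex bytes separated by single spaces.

69 fe 33 b5 8b 82 ab 76 ec

First, C1 ⊕ C2 = (M1 ⊕ K) ⊕ (M2 ⊕ K) = M1 ⊕ M2, so the key drops out. Then M2 = (M1 ⊕ M2) ⊕ M1 over the first 9 bytes.
byte 0: (3a XOR 23) XOR 70 = 19 XOR 70 = 69
byte 1: (ab XOR 34) XOR 61 = 9f XOR 61 = fe
byte 2: (35 XOR 75) XOR 73 = 40 XOR 73 = 33
byte 3: (26 XOR e0) XOR 73 = c6 XOR 73 = b5
byte 4: (de XOR 22) XOR 77 = fc XOR 77 = 8b
byte 5: (7a XOR 9c) XOR 64 = e6 XOR 64 = 82
byte 6: (97 XOR 1c) XOR 20 = 8b XOR 20 = ab
byte 7: (6b XOR 69) XOR 74 = 02 XOR 74 = 76
byte 8: (eb XOR 6f) XOR 68 = 84 XOR 68 = ec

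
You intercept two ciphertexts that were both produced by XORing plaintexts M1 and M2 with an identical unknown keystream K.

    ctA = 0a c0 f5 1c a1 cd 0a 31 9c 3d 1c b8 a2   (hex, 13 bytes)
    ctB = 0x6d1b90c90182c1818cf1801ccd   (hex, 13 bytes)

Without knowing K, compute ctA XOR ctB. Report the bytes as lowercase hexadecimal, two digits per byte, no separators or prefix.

ctA ⊕ ctB = (M1 ⊕ K) ⊕ (M2 ⊕ K) = M1 ⊕ M2 — the shared key cancels under XOR.
0a XOR 6d = 67
c0 XOR 1b = db
f5 XOR 90 = 65
1c XOR c9 = d5
a1 XOR 01 = a0
cd XOR 82 = 4f
0a XOR c1 = cb
31 XOR 81 = b0
9c XOR 8c = 10
3d XOR f1 = cc
1c XOR 80 = 9c
b8 XOR 1c = a4
a2 XOR cd = 6f

67db65d5a04fcbb010cc9ca46f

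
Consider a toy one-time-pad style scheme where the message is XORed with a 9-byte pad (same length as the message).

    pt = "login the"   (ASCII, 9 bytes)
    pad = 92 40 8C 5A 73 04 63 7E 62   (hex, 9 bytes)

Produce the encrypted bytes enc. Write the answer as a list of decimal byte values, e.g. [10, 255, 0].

[254, 47, 235, 51, 29, 36, 23, 22, 7]

6c XOR 92 = fe
6f XOR 40 = 2f
67 XOR 8c = eb
69 XOR 5a = 33
6e XOR 73 = 1d
20 XOR 04 = 24
74 XOR 63 = 17
68 XOR 7e = 16
65 XOR 62 = 07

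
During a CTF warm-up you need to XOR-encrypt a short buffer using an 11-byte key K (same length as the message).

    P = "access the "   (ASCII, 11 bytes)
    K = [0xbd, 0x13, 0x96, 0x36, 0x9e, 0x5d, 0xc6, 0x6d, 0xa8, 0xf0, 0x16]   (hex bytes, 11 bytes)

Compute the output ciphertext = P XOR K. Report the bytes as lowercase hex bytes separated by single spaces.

dc 70 f5 53 ed 2e e6 19 c0 95 36

XOR is its own inverse, so applying the key byte-wise gives the result directly.
61 xor bd = dc
63 xor 13 = 70
63 xor 96 = f5
65 xor 36 = 53
73 xor 9e = ed
73 xor 5d = 2e
20 xor c6 = e6
74 xor 6d = 19
68 xor a8 = c0
65 xor f0 = 95
20 xor 16 = 36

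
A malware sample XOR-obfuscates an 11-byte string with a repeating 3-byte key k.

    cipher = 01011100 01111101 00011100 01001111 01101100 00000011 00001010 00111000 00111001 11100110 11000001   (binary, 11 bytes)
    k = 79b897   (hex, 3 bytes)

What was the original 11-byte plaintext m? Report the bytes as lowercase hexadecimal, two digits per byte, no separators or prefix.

25c58b36d4947380ae9f79

The 3-byte key repeats, so the effective keystream is 79 b8 97 79 b8 97 79 b8 97 79 b8.
byte 0: 01011100 ^ 01111001 = 00100101
byte 1: 01111101 ^ 10111000 = 11000101
byte 2: 00011100 ^ 10010111 = 10001011
byte 3: 01001111 ^ 01111001 = 00110110
byte 4: 01101100 ^ 10111000 = 11010100
byte 5: 00000011 ^ 10010111 = 10010100
byte 6: 00001010 ^ 01111001 = 01110011
byte 7: 00111000 ^ 10111000 = 10000000
byte 8: 00111001 ^ 10010111 = 10101110
byte 9: 11100110 ^ 01111001 = 10011111
byte 10: 11000001 ^ 10111000 = 01111001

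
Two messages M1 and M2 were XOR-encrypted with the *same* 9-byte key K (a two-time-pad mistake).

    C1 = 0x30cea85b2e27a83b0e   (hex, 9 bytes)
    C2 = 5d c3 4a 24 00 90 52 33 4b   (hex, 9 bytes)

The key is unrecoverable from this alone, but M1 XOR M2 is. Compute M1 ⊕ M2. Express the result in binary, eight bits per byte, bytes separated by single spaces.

C1 ⊕ C2 = (M1 ⊕ K) ⊕ (M2 ⊕ K) = M1 ⊕ M2 — the shared key cancels under XOR.
30 xor 5d = 6d
ce xor c3 = 0d
a8 xor 4a = e2
5b xor 24 = 7f
2e xor 00 = 2e
27 xor 90 = b7
a8 xor 52 = fa
3b xor 33 = 08
0e xor 4b = 45

01101101 00001101 11100010 01111111 00101110 10110111 11111010 00001000 01000101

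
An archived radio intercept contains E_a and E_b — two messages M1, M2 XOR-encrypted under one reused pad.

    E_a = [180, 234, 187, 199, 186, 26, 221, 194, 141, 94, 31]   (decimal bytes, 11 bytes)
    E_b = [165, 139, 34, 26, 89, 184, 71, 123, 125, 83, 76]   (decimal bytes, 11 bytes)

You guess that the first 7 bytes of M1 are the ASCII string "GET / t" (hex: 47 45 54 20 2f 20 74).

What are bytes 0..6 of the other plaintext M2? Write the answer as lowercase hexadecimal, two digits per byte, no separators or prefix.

5624cdfdcc82ee

First, E_a ⊕ E_b = (M1 ⊕ K) ⊕ (M2 ⊕ K) = M1 ⊕ M2, so the key drops out. Then M2 = (M1 ⊕ M2) ⊕ M1 over the first 7 bytes.
byte 0: (b4 ^ a5) ^ 47 = 11 ^ 47 = 56
byte 1: (ea ^ 8b) ^ 45 = 61 ^ 45 = 24
byte 2: (bb ^ 22) ^ 54 = 99 ^ 54 = cd
byte 3: (c7 ^ 1a) ^ 20 = dd ^ 20 = fd
byte 4: (ba ^ 59) ^ 2f = e3 ^ 2f = cc
byte 5: (1a ^ b8) ^ 20 = a2 ^ 20 = 82
byte 6: (dd ^ 47) ^ 74 = 9a ^ 74 = ee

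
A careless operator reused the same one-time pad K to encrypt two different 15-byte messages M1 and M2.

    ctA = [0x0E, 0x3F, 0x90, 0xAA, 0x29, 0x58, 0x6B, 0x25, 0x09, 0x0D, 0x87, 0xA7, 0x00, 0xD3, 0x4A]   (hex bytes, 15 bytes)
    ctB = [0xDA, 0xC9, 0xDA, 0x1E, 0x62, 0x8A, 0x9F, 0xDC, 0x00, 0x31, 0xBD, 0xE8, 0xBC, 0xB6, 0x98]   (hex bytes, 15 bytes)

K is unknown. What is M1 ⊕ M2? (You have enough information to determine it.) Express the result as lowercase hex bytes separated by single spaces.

d4 f6 4a b4 4b d2 f4 f9 09 3c 3a 4f bc 65 d2

ctA ⊕ ctB = (M1 ⊕ K) ⊕ (M2 ⊕ K) = M1 ⊕ M2 — the shared key cancels under XOR.
byte 0: 0e ^ da = d4
byte 1: 3f ^ c9 = f6
byte 2: 90 ^ da = 4a
byte 3: aa ^ 1e = b4
byte 4: 29 ^ 62 = 4b
byte 5: 58 ^ 8a = d2
byte 6: 6b ^ 9f = f4
byte 7: 25 ^ dc = f9
byte 8: 09 ^ 00 = 09
byte 9: 0d ^ 31 = 3c
byte 10: 87 ^ bd = 3a
byte 11: a7 ^ e8 = 4f
byte 12: 00 ^ bc = bc
byte 13: d3 ^ b6 = 65
byte 14: 4a ^ 98 = d2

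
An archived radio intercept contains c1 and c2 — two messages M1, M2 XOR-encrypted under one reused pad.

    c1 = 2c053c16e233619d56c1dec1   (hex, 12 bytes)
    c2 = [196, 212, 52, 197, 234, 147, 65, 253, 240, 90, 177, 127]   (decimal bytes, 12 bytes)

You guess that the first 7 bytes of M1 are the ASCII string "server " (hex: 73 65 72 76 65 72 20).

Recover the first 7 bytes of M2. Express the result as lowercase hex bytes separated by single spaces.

First, c1 ⊕ c2 = (M1 ⊕ K) ⊕ (M2 ⊕ K) = M1 ⊕ M2, so the key drops out. Then M2 = (M1 ⊕ M2) ⊕ M1 over the first 7 bytes.
byte 0: (2c XOR c4) XOR 73 = e8 XOR 73 = 9b
byte 1: (05 XOR d4) XOR 65 = d1 XOR 65 = b4
byte 2: (3c XOR 34) XOR 72 = 08 XOR 72 = 7a
byte 3: (16 XOR c5) XOR 76 = d3 XOR 76 = a5
byte 4: (e2 XOR ea) XOR 65 = 08 XOR 65 = 6d
byte 5: (33 XOR 93) XOR 72 = a0 XOR 72 = d2
byte 6: (61 XOR 41) XOR 20 = 20 XOR 20 = 00

9b b4 7a a5 6d d2 00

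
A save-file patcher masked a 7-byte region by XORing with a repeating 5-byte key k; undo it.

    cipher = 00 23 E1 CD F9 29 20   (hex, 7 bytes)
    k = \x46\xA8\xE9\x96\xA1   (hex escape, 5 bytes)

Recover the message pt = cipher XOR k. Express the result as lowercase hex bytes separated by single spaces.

46 8b 08 5b 58 6f 88

The 5-byte key repeats, so the effective keystream is 46 a8 e9 96 a1 46 a8.
byte 0: 00 XOR 46 = 46
byte 1: 23 XOR a8 = 8b
byte 2: e1 XOR e9 = 08
byte 3: cd XOR 96 = 5b
byte 4: f9 XOR a1 = 58
byte 5: 29 XOR 46 = 6f
byte 6: 20 XOR a8 = 88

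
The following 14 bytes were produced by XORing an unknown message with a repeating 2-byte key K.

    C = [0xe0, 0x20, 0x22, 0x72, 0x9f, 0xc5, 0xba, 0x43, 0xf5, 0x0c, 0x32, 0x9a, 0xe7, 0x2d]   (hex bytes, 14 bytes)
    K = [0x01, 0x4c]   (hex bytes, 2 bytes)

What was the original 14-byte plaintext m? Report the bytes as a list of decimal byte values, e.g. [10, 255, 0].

The 2-byte key repeats, so the effective keystream is 01 4c 01 4c 01 4c 01 4c 01 4c 01 4c 01 4c.
byte 0: e0 xor 01 = e1
byte 1: 20 xor 4c = 6c
byte 2: 22 xor 01 = 23
byte 3: 72 xor 4c = 3e
byte 4: 9f xor 01 = 9e
byte 5: c5 xor 4c = 89
byte 6: ba xor 01 = bb
byte 7: 43 xor 4c = 0f
byte 8: f5 xor 01 = f4
byte 9: 0c xor 4c = 40
byte 10: 32 xor 01 = 33
byte 11: 9a xor 4c = d6
byte 12: e7 xor 01 = e6
byte 13: 2d xor 4c = 61

[225, 108, 35, 62, 158, 137, 187, 15, 244, 64, 51, 214, 230, 97]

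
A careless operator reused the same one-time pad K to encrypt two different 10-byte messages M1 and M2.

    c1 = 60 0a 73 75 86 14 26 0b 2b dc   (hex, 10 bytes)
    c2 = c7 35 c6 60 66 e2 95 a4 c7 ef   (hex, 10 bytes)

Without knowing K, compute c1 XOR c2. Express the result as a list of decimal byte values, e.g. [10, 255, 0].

c1 ⊕ c2 = (M1 ⊕ K) ⊕ (M2 ⊕ K) = M1 ⊕ M2 — the shared key cancels under XOR.
01100000 ⊕ 11000111 = 10100111
00001010 ⊕ 00110101 = 00111111
01110011 ⊕ 11000110 = 10110101
01110101 ⊕ 01100000 = 00010101
10000110 ⊕ 01100110 = 11100000
00010100 ⊕ 11100010 = 11110110
00100110 ⊕ 10010101 = 10110011
00001011 ⊕ 10100100 = 10101111
00101011 ⊕ 11000111 = 11101100
11011100 ⊕ 11101111 = 00110011

[167, 63, 181, 21, 224, 246, 179, 175, 236, 51]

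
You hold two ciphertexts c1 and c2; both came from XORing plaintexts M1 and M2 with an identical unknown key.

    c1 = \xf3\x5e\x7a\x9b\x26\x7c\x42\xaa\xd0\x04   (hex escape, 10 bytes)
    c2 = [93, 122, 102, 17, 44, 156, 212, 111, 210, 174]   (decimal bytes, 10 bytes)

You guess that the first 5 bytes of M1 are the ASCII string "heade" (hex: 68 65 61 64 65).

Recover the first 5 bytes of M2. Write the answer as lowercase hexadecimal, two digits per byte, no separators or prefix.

c6417dee6f

First, c1 ⊕ c2 = (M1 ⊕ K) ⊕ (M2 ⊕ K) = M1 ⊕ M2, so the key drops out. Then M2 = (M1 ⊕ M2) ⊕ M1 over the first 5 bytes.
byte 0: (f3 ^ 5d) ^ 68 = ae ^ 68 = c6
byte 1: (5e ^ 7a) ^ 65 = 24 ^ 65 = 41
byte 2: (7a ^ 66) ^ 61 = 1c ^ 61 = 7d
byte 3: (9b ^ 11) ^ 64 = 8a ^ 64 = ee
byte 4: (26 ^ 2c) ^ 65 = 0a ^ 65 = 6f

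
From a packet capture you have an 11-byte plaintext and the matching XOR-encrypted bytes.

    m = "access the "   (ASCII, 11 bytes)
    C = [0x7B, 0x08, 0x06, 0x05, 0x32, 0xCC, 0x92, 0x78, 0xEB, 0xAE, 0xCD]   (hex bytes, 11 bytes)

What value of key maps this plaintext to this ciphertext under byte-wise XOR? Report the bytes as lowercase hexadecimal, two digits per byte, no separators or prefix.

Since C = m ⊕ key, XORing both sides with m gives key = m ⊕ C.
61 ^ 7b = 1a
63 ^ 08 = 6b
63 ^ 06 = 65
65 ^ 05 = 60
73 ^ 32 = 41
73 ^ cc = bf
20 ^ 92 = b2
74 ^ 78 = 0c
68 ^ eb = 83
65 ^ ae = cb
20 ^ cd = ed

1a6b656041bfb20c83cbed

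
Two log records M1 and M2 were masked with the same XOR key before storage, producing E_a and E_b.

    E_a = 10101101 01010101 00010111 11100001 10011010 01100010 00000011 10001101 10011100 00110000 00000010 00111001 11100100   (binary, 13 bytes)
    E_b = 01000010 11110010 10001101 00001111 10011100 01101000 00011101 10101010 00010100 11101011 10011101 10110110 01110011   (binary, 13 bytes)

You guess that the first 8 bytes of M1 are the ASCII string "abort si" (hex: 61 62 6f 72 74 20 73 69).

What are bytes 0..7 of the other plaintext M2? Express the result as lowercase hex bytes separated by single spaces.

8e c5 f5 9c 72 2a 6d 4e

First, E_a ⊕ E_b = (M1 ⊕ K) ⊕ (M2 ⊕ K) = M1 ⊕ M2, so the key drops out. Then M2 = (M1 ⊕ M2) ⊕ M1 over the first 8 bytes.
byte 0: (ad XOR 42) XOR 61 = ef XOR 61 = 8e
byte 1: (55 XOR f2) XOR 62 = a7 XOR 62 = c5
byte 2: (17 XOR 8d) XOR 6f = 9a XOR 6f = f5
byte 3: (e1 XOR 0f) XOR 72 = ee XOR 72 = 9c
byte 4: (9a XOR 9c) XOR 74 = 06 XOR 74 = 72
byte 5: (62 XOR 68) XOR 20 = 0a XOR 20 = 2a
byte 6: (03 XOR 1d) XOR 73 = 1e XOR 73 = 6d
byte 7: (8d XOR aa) XOR 69 = 27 XOR 69 = 4e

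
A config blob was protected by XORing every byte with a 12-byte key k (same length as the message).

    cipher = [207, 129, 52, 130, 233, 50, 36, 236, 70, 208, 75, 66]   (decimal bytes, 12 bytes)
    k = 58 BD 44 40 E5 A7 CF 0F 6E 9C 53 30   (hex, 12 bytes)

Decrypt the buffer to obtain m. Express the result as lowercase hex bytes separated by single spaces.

XOR is its own inverse, so applying the key byte-wise gives the result directly.
byte 0: 207 ^  88 = 151
byte 1: 129 ^ 189 =  60
byte 2:  52 ^  68 = 112
byte 3: 130 ^  64 = 194
byte 4: 233 ^ 229 =  12
byte 5:  50 ^ 167 = 149
byte 6:  36 ^ 207 = 235
byte 7: 236 ^  15 = 227
byte 8:  70 ^ 110 =  40
byte 9: 208 ^ 156 =  76
byte 10:  75 ^  83 =  24
byte 11:  66 ^  48 = 114

97 3c 70 c2 0c 95 eb e3 28 4c 18 72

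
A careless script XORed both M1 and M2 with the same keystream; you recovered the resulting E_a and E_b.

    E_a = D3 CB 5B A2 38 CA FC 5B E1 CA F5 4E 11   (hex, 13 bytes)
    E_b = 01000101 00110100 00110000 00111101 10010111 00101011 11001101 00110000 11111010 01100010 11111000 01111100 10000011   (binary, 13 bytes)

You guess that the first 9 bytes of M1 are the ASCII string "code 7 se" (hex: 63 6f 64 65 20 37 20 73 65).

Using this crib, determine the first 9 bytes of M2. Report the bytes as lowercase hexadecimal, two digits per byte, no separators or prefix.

f5900ffa8fd611187e

First, E_a ⊕ E_b = (M1 ⊕ K) ⊕ (M2 ⊕ K) = M1 ⊕ M2, so the key drops out. Then M2 = (M1 ⊕ M2) ⊕ M1 over the first 9 bytes.
byte 0: (d3 ⊕ 45) ⊕ 63 = 96 ⊕ 63 = f5
byte 1: (cb ⊕ 34) ⊕ 6f = ff ⊕ 6f = 90
byte 2: (5b ⊕ 30) ⊕ 64 = 6b ⊕ 64 = 0f
byte 3: (a2 ⊕ 3d) ⊕ 65 = 9f ⊕ 65 = fa
byte 4: (38 ⊕ 97) ⊕ 20 = af ⊕ 20 = 8f
byte 5: (ca ⊕ 2b) ⊕ 37 = e1 ⊕ 37 = d6
byte 6: (fc ⊕ cd) ⊕ 20 = 31 ⊕ 20 = 11
byte 7: (5b ⊕ 30) ⊕ 73 = 6b ⊕ 73 = 18
byte 8: (e1 ⊕ fa) ⊕ 65 = 1b ⊕ 65 = 7e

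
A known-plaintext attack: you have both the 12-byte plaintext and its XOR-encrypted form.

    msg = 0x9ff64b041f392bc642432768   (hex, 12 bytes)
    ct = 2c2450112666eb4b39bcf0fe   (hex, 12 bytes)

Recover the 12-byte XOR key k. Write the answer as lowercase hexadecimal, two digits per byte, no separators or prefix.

b3d21b15395fc08d7bffd796

Since ct = msg ⊕ k, XORing both sides with msg gives k = msg ⊕ ct.
10011111 ^ 00101100 = 10110011
11110110 ^ 00100100 = 11010010
01001011 ^ 01010000 = 00011011
00000100 ^ 00010001 = 00010101
00011111 ^ 00100110 = 00111001
00111001 ^ 01100110 = 01011111
00101011 ^ 11101011 = 11000000
11000110 ^ 01001011 = 10001101
01000010 ^ 00111001 = 01111011
01000011 ^ 10111100 = 11111111
00100111 ^ 11110000 = 11010111
01101000 ^ 11111110 = 10010110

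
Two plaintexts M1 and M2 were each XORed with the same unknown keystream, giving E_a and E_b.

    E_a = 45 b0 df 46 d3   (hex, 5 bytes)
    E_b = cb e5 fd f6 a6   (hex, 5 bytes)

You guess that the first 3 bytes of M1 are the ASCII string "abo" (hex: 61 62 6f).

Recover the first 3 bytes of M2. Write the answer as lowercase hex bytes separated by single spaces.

ef 37 4d

First, E_a ⊕ E_b = (M1 ⊕ K) ⊕ (M2 ⊕ K) = M1 ⊕ M2, so the key drops out. Then M2 = (M1 ⊕ M2) ⊕ M1 over the first 3 bytes.
byte 0: (45 ⊕ cb) ⊕ 61 = 8e ⊕ 61 = ef
byte 1: (b0 ⊕ e5) ⊕ 62 = 55 ⊕ 62 = 37
byte 2: (df ⊕ fd) ⊕ 6f = 22 ⊕ 6f = 4d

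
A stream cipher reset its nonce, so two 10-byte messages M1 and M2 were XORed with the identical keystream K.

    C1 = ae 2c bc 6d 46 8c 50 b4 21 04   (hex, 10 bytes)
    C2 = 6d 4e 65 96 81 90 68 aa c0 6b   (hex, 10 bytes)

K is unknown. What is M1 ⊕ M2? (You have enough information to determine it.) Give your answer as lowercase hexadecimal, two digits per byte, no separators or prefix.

c362d9fbc71c381ee16f

C1 ⊕ C2 = (M1 ⊕ K) ⊕ (M2 ⊕ K) = M1 ⊕ M2 — the shared key cancels under XOR.
ae ^ 6d = c3
2c ^ 4e = 62
bc ^ 65 = d9
6d ^ 96 = fb
46 ^ 81 = c7
8c ^ 90 = 1c
50 ^ 68 = 38
b4 ^ aa = 1e
21 ^ c0 = e1
04 ^ 6b = 6f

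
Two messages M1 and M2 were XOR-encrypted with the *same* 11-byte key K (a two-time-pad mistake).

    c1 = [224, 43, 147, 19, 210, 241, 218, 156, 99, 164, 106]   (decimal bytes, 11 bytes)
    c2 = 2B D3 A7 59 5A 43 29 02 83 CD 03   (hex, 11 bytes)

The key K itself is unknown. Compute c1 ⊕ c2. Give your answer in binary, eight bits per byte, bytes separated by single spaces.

11001011 11111000 00110100 01001010 10001000 10110010 11110011 10011110 11100000 01101001 01101001

c1 ⊕ c2 = (M1 ⊕ K) ⊕ (M2 ⊕ K) = M1 ⊕ M2 — the shared key cancels under XOR.
11100000 xor 00101011 = 11001011
00101011 xor 11010011 = 11111000
10010011 xor 10100111 = 00110100
00010011 xor 01011001 = 01001010
11010010 xor 01011010 = 10001000
11110001 xor 01000011 = 10110010
11011010 xor 00101001 = 11110011
10011100 xor 00000010 = 10011110
01100011 xor 10000011 = 11100000
10100100 xor 11001101 = 01101001
01101010 xor 00000011 = 01101001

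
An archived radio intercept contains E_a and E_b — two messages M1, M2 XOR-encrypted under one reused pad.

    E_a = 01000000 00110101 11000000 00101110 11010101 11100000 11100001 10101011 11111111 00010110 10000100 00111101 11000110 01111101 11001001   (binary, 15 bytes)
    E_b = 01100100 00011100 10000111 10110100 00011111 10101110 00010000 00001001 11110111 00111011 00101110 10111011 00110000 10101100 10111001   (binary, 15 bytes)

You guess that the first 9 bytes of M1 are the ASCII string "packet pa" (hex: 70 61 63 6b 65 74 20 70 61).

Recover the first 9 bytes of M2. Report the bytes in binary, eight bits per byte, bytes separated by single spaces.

01010100 01001000 00100100 11110001 10101111 00111010 11010001 11010010 01101001

First, E_a ⊕ E_b = (M1 ⊕ K) ⊕ (M2 ⊕ K) = M1 ⊕ M2, so the key drops out. Then M2 = (M1 ⊕ M2) ⊕ M1 over the first 9 bytes.
byte 0: (40 ^ 64) ^ 70 = 24 ^ 70 = 54
byte 1: (35 ^ 1c) ^ 61 = 29 ^ 61 = 48
byte 2: (c0 ^ 87) ^ 63 = 47 ^ 63 = 24
byte 3: (2e ^ b4) ^ 6b = 9a ^ 6b = f1
byte 4: (d5 ^ 1f) ^ 65 = ca ^ 65 = af
byte 5: (e0 ^ ae) ^ 74 = 4e ^ 74 = 3a
byte 6: (e1 ^ 10) ^ 20 = f1 ^ 20 = d1
byte 7: (ab ^ 09) ^ 70 = a2 ^ 70 = d2
byte 8: (ff ^ f7) ^ 61 = 08 ^ 61 = 69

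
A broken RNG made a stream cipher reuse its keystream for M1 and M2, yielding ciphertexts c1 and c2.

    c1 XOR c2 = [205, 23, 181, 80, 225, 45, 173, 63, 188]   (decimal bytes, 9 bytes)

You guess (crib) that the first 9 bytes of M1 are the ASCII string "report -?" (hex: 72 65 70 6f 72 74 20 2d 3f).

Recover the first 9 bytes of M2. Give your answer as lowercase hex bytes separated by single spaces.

Since c1 ⊕ c2 = M1 ⊕ M2, XORing with the guessed M1 bytes yields the corresponding M2 bytes: M2 = (c1 ⊕ c2) ⊕ M1.
byte 0: 205 xor 114 = 191
byte 1:  23 xor 101 = 114
byte 2: 181 xor 112 = 197
byte 3:  80 xor 111 =  63
byte 4: 225 xor 114 = 147
byte 5:  45 xor 116 =  89
byte 6: 173 xor  32 = 141
byte 7:  63 xor  45 =  18
byte 8: 188 xor  63 = 131

bf 72 c5 3f 93 59 8d 12 83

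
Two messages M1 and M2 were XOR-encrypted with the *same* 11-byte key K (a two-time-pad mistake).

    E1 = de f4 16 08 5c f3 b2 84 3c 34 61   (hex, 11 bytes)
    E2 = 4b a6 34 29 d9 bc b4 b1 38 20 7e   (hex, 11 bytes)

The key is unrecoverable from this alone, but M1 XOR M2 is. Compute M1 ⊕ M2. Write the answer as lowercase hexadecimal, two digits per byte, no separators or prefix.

E1 ⊕ E2 = (M1 ⊕ K) ⊕ (M2 ⊕ K) = M1 ⊕ M2 — the shared key cancels under XOR.
de xor 4b = 95
f4 xor a6 = 52
16 xor 34 = 22
08 xor 29 = 21
5c xor d9 = 85
f3 xor bc = 4f
b2 xor b4 = 06
84 xor b1 = 35
3c xor 38 = 04
34 xor 20 = 14
61 xor 7e = 1f

95522221854f063504141f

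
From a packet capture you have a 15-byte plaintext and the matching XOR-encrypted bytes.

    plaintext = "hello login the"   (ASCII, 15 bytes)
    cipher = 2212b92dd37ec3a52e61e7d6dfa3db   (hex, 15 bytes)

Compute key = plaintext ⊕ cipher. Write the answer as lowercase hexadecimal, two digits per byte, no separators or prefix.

Since cipher = plaintext ⊕ key, XORing both sides with plaintext gives key = plaintext ⊕ cipher.
byte 0: 68 XOR 22 = 4a
byte 1: 65 XOR 12 = 77
byte 2: 6c XOR b9 = d5
byte 3: 6c XOR 2d = 41
byte 4: 6f XOR d3 = bc
byte 5: 20 XOR 7e = 5e
byte 6: 6c XOR c3 = af
byte 7: 6f XOR a5 = ca
byte 8: 67 XOR 2e = 49
byte 9: 69 XOR 61 = 08
byte 10: 6e XOR e7 = 89
byte 11: 20 XOR d6 = f6
byte 12: 74 XOR df = ab
byte 13: 68 XOR a3 = cb
byte 14: 65 XOR db = be

4a77d541bc5eafca490889f6abcbbe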